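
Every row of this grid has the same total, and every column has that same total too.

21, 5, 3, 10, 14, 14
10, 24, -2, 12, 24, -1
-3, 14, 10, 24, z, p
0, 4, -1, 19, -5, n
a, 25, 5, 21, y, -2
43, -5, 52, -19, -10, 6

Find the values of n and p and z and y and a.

Rows 1 and 2 both sum to 67, so that's the common total.
Column 1 has 21 + 10 − 3 + 0 + 43 = 71; the blank must be 67 − 71 = -4.
Row 5 has -4 + 25 + 5 + 21 − 2 = 45; the blank must be 67 − 45 = 22.
Column 5 has 14 + 24 − 5 + 22 − 10 = 45; the blank must be 67 − 45 = 22.
Row 3 has -3 + 14 + 10 + 24 + 22 = 67; the blank must be 67 − 67 = 0.
Row 4 has 0 + 4 − 1 + 19 − 5 = 17; the blank must be 67 − 17 = 50.

n = 50, p = 0, z = 22, y = 22, a = -4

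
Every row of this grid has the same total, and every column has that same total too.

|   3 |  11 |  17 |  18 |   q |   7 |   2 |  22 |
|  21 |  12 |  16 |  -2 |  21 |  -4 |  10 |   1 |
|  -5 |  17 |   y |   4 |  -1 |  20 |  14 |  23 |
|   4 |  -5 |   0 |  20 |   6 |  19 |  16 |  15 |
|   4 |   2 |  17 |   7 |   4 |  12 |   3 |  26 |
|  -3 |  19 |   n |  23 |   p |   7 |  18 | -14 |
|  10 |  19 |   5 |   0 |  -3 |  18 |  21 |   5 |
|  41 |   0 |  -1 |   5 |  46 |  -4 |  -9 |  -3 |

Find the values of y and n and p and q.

y = 3, n = 18, p = 7, q = -5

Rows 2 and 4 both sum to 75, so that's the common total.
The known cells in row 1 total 80, leaving 75 − 80 = -5 for the blank.
The known cells in column 5 total 68, leaving 75 − 68 = 7 for the blank.
The known cells in row 6 total 57, leaving 75 − 57 = 18 for the blank.
The known cells in row 3 total 72, leaving 75 − 72 = 3 for the blank.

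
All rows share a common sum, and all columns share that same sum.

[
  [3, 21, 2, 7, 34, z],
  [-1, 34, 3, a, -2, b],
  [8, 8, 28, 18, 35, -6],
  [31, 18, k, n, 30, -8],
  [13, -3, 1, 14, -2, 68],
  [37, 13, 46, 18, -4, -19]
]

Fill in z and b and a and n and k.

Rows 3 and 5 both sum to 91, so that's the common total.
Row 1 has 3 + 21 + 2 + 7 + 34 = 67; the blank must be 91 − 67 = 24.
Column 6 has 24 − 6 − 8 + 68 − 19 = 59; the blank must be 91 − 59 = 32.
Column 3 has 2 + 3 + 28 + 1 + 46 = 80; the blank must be 91 − 80 = 11.
Row 4 has 31 + 18 + 11 + 30 − 8 = 82; the blank must be 91 − 82 = 9.
Row 2 has -1 + 34 + 3 − 2 + 32 = 66; the blank must be 91 − 66 = 25.

z = 24, b = 32, a = 25, n = 9, k = 11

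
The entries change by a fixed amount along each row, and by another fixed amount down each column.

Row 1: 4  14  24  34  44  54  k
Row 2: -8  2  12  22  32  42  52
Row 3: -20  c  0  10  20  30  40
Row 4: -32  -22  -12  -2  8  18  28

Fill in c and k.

c = -10, k = 64

Along each row the entries change by 10 per step; down each column they change by -12.
Row 3: from -20 at column 1, stepping by 10 to column 2 gives -10.
Row 1: from 4 at column 1, stepping by 10 to column 7 gives 64.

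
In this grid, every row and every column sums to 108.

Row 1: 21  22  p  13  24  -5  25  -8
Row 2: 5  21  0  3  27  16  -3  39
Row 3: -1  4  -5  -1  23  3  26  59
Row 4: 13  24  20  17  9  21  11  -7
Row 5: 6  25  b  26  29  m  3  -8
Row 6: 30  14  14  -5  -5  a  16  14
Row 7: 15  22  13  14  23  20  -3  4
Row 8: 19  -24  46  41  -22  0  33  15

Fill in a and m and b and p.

Row 6: 30 + 14 + 14 − 5 − 5 + 16 + 14 = 78, so its missing entry is 108 − 78 = 30.
Column 6: -5 + 16 + 3 + 21 + 30 + 20 + 0 = 85, so its missing entry is 108 − 85 = 23.
Row 5: 6 + 25 + 26 + 29 + 23 + 3 − 8 = 104, so its missing entry is 108 − 104 = 4.
Row 1: 21 + 22 + 13 + 24 − 5 + 25 − 8 = 92, so its missing entry is 108 − 92 = 16.

a = 30, m = 23, b = 4, p = 16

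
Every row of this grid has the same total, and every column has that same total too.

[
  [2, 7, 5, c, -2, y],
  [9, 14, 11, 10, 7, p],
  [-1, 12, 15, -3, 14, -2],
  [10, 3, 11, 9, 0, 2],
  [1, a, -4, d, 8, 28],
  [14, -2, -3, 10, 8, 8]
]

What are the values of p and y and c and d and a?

Rows 3 and 4 both sum to 35, so that's the common total.
Row 2 has 9 + 14 + 11 + 10 + 7 = 51; the blank must be 35 − 51 = -16.
Column 6 has -16 − 2 + 2 + 28 + 8 = 20; the blank must be 35 − 20 = 15.
Row 1 has 2 + 7 + 5 − 2 + 15 = 27; the blank must be 35 − 27 = 8.
Column 4 has 8 + 10 − 3 + 9 + 10 = 34; the blank must be 35 − 34 = 1.
Row 5 has 1 − 4 + 1 + 8 + 28 = 34; the blank must be 35 − 34 = 1.

p = -16, y = 15, c = 8, d = 1, a = 1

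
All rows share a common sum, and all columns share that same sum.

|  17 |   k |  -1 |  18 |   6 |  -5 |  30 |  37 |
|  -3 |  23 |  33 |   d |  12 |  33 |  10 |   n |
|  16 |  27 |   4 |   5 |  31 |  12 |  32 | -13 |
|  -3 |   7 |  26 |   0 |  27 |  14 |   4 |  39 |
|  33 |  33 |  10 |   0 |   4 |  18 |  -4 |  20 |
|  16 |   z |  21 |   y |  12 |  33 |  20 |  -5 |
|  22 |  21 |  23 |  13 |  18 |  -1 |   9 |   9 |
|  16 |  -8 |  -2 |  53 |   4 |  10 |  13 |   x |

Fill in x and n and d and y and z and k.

Rows 3 and 4 both sum to 114, so that's the common total.
Row 1: 17 − 1 + 18 + 6 − 5 + 30 + 37 = 102, so its missing entry is 114 − 102 = 12.
Row 8: 16 − 8 − 2 + 53 + 4 + 10 + 13 = 86, so its missing entry is 114 − 86 = 28.
Column 2: 12 + 23 + 27 + 7 + 33 + 21 − 8 = 115, so its missing entry is 114 − 115 = -1.
Column 8: 37 − 13 + 39 + 20 − 5 + 9 + 28 = 115, so its missing entry is 114 − 115 = -1.
Row 6: 16 − 1 + 21 + 12 + 33 + 20 − 5 = 96, so its missing entry is 114 − 96 = 18.
Row 2: -3 + 23 + 33 + 12 + 33 + 10 − 1 = 107, so its missing entry is 114 − 107 = 7.

x = 28, n = -1, d = 7, y = 18, z = -1, k = 12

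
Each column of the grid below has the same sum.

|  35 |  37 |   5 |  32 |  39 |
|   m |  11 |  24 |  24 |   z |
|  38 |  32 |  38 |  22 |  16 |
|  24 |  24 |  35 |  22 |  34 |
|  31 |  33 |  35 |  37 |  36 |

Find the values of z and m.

z = 12, m = 9

Columns 3 and 4 both add up to 137, so every column sums to 137.
Column 5: 39 + 16 + 34 + 36 = 125, so the missing entry is 137 − 125 = 12.
Column 1: 35 + 38 + 24 + 31 = 128, so the missing entry is 137 − 128 = 9.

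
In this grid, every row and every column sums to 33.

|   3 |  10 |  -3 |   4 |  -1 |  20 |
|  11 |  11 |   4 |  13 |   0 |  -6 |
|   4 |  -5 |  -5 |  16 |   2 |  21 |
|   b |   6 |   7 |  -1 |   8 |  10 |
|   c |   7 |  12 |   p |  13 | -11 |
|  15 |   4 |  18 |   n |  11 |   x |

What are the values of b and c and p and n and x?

Column 6: 20 − 6 + 21 + 10 − 11 = 34, so its missing entry is 33 − 34 = -1.
Row 4: 6 + 7 − 1 + 8 + 10 = 30, so its missing entry is 33 − 30 = 3.
Column 1: 3 + 11 + 4 + 3 + 15 = 36, so its missing entry is 33 − 36 = -3.
Row 5: -3 + 7 + 12 + 13 − 11 = 18, so its missing entry is 33 − 18 = 15.
Row 6: 15 + 4 + 18 + 11 − 1 = 47, so its missing entry is 33 − 47 = -14.

b = 3, c = -3, p = 15, n = -14, x = -1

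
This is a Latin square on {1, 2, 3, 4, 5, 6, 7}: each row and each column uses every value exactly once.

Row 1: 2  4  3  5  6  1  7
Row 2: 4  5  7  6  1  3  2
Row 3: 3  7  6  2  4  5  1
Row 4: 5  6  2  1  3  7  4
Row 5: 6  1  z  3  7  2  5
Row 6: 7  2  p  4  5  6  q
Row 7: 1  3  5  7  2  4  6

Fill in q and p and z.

q = 3, p = 1, z = 4

Cell (6,7): column 7 already has {1, 2, 4, 5, 6, 7} → 3.
For row 5, column 3: row 5 already has {1, 2, 3, 5, 6, 7}; that leaves 4.
Cell (6,3): row 6 already has {2, 3, 4, 5, 6, 7} → 1.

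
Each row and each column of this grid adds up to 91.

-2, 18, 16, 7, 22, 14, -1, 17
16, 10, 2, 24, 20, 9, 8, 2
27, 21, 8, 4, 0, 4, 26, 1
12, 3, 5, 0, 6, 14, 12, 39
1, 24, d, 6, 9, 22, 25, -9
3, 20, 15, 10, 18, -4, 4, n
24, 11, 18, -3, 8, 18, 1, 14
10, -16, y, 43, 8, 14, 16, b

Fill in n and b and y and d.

The known cells in row 5 total 78, leaving 91 − 78 = 13 for the blank.
The known cells in column 3 total 77, leaving 91 − 77 = 14 for the blank.
The known cells in row 8 total 89, leaving 91 − 89 = 2 for the blank.
The known cells in row 6 total 66, leaving 91 − 66 = 25 for the blank.

n = 25, b = 2, y = 14, d = 13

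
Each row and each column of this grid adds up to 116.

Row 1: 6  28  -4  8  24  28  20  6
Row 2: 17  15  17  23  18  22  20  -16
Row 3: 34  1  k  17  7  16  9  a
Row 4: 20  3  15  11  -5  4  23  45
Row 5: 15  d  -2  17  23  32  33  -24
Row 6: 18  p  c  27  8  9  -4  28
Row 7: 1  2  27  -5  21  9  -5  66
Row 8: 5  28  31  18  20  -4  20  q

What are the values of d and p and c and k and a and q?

Row 8: 5 + 28 + 31 + 18 + 20 − 4 + 20 = 118, so its missing entry is 116 − 118 = -2.
Column 8: 6 − 16 + 45 − 24 + 28 + 66 − 2 = 103, so its missing entry is 116 − 103 = 13.
Row 3: 34 + 1 + 17 + 7 + 16 + 9 + 13 = 97, so its missing entry is 116 − 97 = 19.
Row 5: 15 − 2 + 17 + 23 + 32 + 33 − 24 = 94, so its missing entry is 116 − 94 = 22.
Column 2: 28 + 15 + 1 + 3 + 22 + 2 + 28 = 99, so its missing entry is 116 − 99 = 17.
Row 6: 18 + 17 + 27 + 8 + 9 − 4 + 28 = 103, so its missing entry is 116 − 103 = 13.

d = 22, p = 17, c = 13, k = 19, a = 13, q = -2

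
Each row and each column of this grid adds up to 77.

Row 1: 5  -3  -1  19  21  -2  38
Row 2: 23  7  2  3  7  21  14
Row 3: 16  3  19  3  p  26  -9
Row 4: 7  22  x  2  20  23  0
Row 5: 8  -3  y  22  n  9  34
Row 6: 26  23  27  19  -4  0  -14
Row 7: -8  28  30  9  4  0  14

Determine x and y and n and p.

Row 4: 7 + 22 + 2 + 20 + 23 + 0 = 74, so its missing entry is 77 − 74 = 3.
Row 3: 16 + 3 + 19 + 3 + 26 − 9 = 58, so its missing entry is 77 − 58 = 19.
Column 5: 21 + 7 + 19 + 20 − 4 + 4 = 67, so its missing entry is 77 − 67 = 10.
Row 5: 8 − 3 + 22 + 10 + 9 + 34 = 80, so its missing entry is 77 − 80 = -3.

x = 3, y = -3, n = 10, p = 19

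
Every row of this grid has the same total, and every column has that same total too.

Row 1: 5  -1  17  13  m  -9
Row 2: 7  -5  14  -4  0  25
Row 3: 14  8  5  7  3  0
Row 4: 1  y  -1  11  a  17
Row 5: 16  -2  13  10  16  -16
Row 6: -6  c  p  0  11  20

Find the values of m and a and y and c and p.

m = 12, a = -5, y = 14, c = 23, p = -11

Rows 2 and 3 both sum to 37, so that's the common total.
Row 1: 5 − 1 + 17 + 13 − 9 = 25, so its missing entry is 37 − 25 = 12.
Column 5: 12 + 0 + 3 + 16 + 11 = 42, so its missing entry is 37 − 42 = -5.
Row 4: 1 − 1 + 11 − 5 + 17 = 23, so its missing entry is 37 − 23 = 14.
Column 2: -1 − 5 + 8 + 14 − 2 = 14, so its missing entry is 37 − 14 = 23.
Row 6: -6 + 23 + 0 + 11 + 20 = 48, so its missing entry is 37 − 48 = -11.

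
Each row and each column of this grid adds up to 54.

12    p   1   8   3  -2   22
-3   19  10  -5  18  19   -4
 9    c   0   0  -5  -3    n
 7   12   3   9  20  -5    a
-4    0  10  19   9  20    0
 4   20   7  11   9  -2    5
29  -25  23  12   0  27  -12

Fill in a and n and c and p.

The known cells in row 1 total 44, leaving 54 − 44 = 10 for the blank.
The known cells in column 2 total 36, leaving 54 − 36 = 18 for the blank.
The known cells in row 3 total 19, leaving 54 − 19 = 35 for the blank.
The known cells in row 4 total 46, leaving 54 − 46 = 8 for the blank.

a = 8, n = 35, c = 18, p = 10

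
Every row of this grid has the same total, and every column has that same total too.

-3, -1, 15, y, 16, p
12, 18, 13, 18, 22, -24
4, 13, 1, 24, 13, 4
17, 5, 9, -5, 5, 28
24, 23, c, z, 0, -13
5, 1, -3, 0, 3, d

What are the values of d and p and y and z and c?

d = 53, p = 11, y = 21, z = 1, c = 24

Rows 2 and 3 both sum to 59, so that's the common total.
The known cells in row 6 total 6, leaving 59 − 6 = 53 for the blank.
The known cells in column 3 total 35, leaving 59 − 35 = 24 for the blank.
The known cells in row 5 total 58, leaving 59 − 58 = 1 for the blank.
The known cells in column 4 total 38, leaving 59 − 38 = 21 for the blank.
The known cells in row 1 total 48, leaving 59 − 48 = 11 for the blank.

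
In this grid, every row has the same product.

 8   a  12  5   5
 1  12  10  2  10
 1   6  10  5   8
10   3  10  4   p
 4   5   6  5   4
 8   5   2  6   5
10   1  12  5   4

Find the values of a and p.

Rows 3 and 5 each multiply to 2400, so every row has product 2400.
Row 1: 8×12×5×5 = 2400, so the missing entry is 2400 ÷ 2400 = 1.
Row 4: 10×3×10×4 = 1200, so the missing entry is 2400 ÷ 1200 = 2.

a = 1, p = 2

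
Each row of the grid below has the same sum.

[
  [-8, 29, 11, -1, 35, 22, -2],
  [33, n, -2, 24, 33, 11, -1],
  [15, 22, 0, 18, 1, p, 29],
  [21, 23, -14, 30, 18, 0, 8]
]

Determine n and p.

n = -12, p = 1

Row 1 sums to 86 and so does row 4; that's the common total.
In row 2 the known cells total 98, leaving 86 − 98 = -12.
In row 3 the known cells total 85, leaving 86 − 85 = 1.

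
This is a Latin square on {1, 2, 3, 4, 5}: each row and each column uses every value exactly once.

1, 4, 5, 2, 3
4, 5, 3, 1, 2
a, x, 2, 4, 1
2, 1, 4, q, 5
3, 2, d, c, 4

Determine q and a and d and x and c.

At (row 3, col 2): column 2 already has {1, 2, 4, 5}, so the value is 3.
For row 3, column 1: row 3 already has {1, 2, 3, 4}; that leaves 5.
Cell (5,3): column 3 already has {2, 3, 4, 5} → 1.
Cell (5,4): row 5 already has {1, 2, 3, 4} → 5.
Cell (4,4): row 4 already has {1, 2, 4, 5} → 3.

q = 3, a = 5, d = 1, x = 3, c = 5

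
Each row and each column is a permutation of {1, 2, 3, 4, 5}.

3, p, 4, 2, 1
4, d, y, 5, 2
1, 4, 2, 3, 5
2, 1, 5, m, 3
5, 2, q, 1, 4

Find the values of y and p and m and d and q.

For row 1, column 2: row 1 already has {1, 2, 3, 4}; that leaves 5.
Cell (2,2): column 2 already has {1, 2, 4, 5} → 3.
At (row 2, col 3): row 2 already has {2, 3, 4, 5}, so the value is 1.
For row 5, column 3: row 5 already has {1, 2, 4, 5}; that leaves 3.
Cell (4,4): row 4 already has {1, 2, 3, 5} → 4.

y = 1, p = 5, m = 4, d = 3, q = 3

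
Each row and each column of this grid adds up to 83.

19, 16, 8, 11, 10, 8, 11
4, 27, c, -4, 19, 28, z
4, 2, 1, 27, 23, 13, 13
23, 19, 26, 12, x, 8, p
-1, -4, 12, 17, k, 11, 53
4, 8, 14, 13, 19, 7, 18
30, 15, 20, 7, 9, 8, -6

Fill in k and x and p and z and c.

Row 5 has -1 − 4 + 12 + 17 + 11 + 53 = 88; the blank must be 83 − 88 = -5.
Column 3 has 8 + 1 + 26 + 12 + 14 + 20 = 81; the blank must be 83 − 81 = 2.
Column 5 has 10 + 19 + 23 − 5 + 19 + 9 = 75; the blank must be 83 − 75 = 8.
Row 4 has 23 + 19 + 26 + 12 + 8 + 8 = 96; the blank must be 83 − 96 = -13.
Row 2 has 4 + 27 + 2 − 4 + 19 + 28 = 76; the blank must be 83 − 76 = 7.

k = -5, x = 8, p = -13, z = 7, c = 2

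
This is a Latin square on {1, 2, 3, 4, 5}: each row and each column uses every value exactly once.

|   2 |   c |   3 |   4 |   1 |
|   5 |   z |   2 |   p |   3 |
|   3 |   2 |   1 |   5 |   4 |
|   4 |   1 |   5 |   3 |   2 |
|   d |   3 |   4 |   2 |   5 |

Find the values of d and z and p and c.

For row 1, column 2: row 1 already has {1, 2, 3, 4}; that leaves 5.
At (row 2, col 2): column 2 already has {1, 2, 3, 5}, so the value is 4.
For row 5, column 1: row 5 already has {2, 3, 4, 5}; that leaves 1.
Cell (2,4): row 2 already has {2, 3, 4, 5} → 1.

d = 1, z = 4, p = 1, c = 5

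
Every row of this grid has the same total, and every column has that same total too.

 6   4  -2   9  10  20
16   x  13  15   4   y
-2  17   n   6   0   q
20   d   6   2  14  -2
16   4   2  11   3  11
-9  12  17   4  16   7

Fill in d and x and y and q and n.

d = 7, x = 3, y = -4, q = 15, n = 11

Rows 1 and 5 both sum to 47, so that's the common total.
Row 4 has 20 + 6 + 2 + 14 − 2 = 40; the blank must be 47 − 40 = 7.
Column 2 has 4 + 17 + 7 + 4 + 12 = 44; the blank must be 47 − 44 = 3.
Row 2 has 16 + 3 + 13 + 15 + 4 = 51; the blank must be 47 − 51 = -4.
Column 3 has -2 + 13 + 6 + 2 + 17 = 36; the blank must be 47 − 36 = 11.
Row 3 has -2 + 17 + 11 + 6 + 0 = 32; the blank must be 47 − 32 = 15.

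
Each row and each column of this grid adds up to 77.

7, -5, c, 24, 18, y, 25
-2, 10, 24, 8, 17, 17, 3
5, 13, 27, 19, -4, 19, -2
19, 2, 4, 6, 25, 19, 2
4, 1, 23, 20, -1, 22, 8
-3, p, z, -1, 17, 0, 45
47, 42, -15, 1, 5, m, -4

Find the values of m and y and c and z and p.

Row 7: 47 + 42 − 15 + 1 + 5 − 4 = 76, so its missing entry is 77 − 76 = 1.
Column 2: -5 + 10 + 13 + 2 + 1 + 42 = 63, so its missing entry is 77 − 63 = 14.
Column 6: 17 + 19 + 19 + 22 + 0 + 1 = 78, so its missing entry is 77 − 78 = -1.
Row 1: 7 − 5 + 24 + 18 − 1 + 25 = 68, so its missing entry is 77 − 68 = 9.
Row 6: -3 + 14 − 1 + 17 + 0 + 45 = 72, so its missing entry is 77 − 72 = 5.

m = 1, y = -1, c = 9, z = 5, p = 14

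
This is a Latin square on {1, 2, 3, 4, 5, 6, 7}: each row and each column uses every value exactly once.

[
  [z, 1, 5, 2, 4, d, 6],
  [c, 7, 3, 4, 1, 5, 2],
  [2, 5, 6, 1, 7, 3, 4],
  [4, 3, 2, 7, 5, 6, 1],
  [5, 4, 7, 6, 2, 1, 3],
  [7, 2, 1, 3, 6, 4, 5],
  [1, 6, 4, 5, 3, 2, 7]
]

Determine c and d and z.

Cell (2,1): row 2 already has {1, 2, 3, 4, 5, 7} → 6.
At (row 1, col 6): column 6 already has {1, 2, 3, 4, 5, 6}, so the value is 7.
For row 1, column 1: row 1 already has {1, 2, 4, 5, 6, 7}; that leaves 3.

c = 6, d = 7, z = 3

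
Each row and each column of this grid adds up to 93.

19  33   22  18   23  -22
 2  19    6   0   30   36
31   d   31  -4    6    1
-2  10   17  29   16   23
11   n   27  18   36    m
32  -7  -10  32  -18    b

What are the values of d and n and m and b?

Row 6 has 32 − 7 − 10 + 32 − 18 = 29; the blank must be 93 − 29 = 64.
Column 6 has -22 + 36 + 1 + 23 + 64 = 102; the blank must be 93 − 102 = -9.
Row 5 has 11 + 27 + 18 + 36 − 9 = 83; the blank must be 93 − 83 = 10.
Row 3 has 31 + 31 − 4 + 6 + 1 = 65; the blank must be 93 − 65 = 28.

d = 28, n = 10, m = -9, b = 64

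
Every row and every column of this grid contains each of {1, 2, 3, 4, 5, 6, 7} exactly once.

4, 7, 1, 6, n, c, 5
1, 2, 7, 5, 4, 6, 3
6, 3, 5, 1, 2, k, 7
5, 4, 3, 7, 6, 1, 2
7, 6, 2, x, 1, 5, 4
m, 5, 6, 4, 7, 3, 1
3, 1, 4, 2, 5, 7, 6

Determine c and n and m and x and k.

For row 1, column 5: column 5 already has {1, 2, 4, 5, 6, 7}; that leaves 3.
For row 5, column 4: row 5 already has {1, 2, 4, 5, 6, 7}; that leaves 3.
At (row 6, col 1): row 6 already has {1, 3, 4, 5, 6, 7}, so the value is 2.
At (row 1, col 6): row 1 already has {1, 3, 4, 5, 6, 7}, so the value is 2.
At (row 3, col 6): row 3 already has {1, 2, 3, 5, 6, 7}, so the value is 4.

c = 2, n = 3, m = 2, x = 3, k = 4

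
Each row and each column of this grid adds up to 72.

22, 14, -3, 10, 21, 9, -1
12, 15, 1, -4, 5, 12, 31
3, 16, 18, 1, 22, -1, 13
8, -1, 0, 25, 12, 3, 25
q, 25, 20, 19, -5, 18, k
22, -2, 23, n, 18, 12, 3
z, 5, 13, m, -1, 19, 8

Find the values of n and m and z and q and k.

The known cells in column 7 total 79, leaving 72 − 79 = -7 for the blank.
The known cells in row 5 total 70, leaving 72 − 70 = 2 for the blank.
The known cells in column 1 total 69, leaving 72 − 69 = 3 for the blank.
The known cells in row 6 total 76, leaving 72 − 76 = -4 for the blank.
The known cells in row 7 total 47, leaving 72 − 47 = 25 for the blank.

n = -4, m = 25, z = 3, q = 2, k = -7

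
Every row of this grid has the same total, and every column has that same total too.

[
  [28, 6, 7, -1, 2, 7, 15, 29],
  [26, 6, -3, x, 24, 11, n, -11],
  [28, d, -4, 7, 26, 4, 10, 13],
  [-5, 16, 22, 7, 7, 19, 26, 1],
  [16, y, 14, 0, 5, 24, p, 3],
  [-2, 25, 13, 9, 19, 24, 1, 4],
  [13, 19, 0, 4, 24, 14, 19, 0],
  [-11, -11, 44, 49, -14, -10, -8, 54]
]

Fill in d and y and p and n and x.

Rows 1 and 4 both sum to 93, so that's the common total.
Column 4: -1 + 7 + 7 + 0 + 9 + 4 + 49 = 75, so its missing entry is 93 − 75 = 18.
Row 3: 28 − 4 + 7 + 26 + 4 + 10 + 13 = 84, so its missing entry is 93 − 84 = 9.
Row 2: 26 + 6 − 3 + 18 + 24 + 11 − 11 = 71, so its missing entry is 93 − 71 = 22.
Column 7: 15 + 22 + 10 + 26 + 1 + 19 − 8 = 85, so its missing entry is 93 − 85 = 8.
Row 5: 16 + 14 + 0 + 5 + 24 + 8 + 3 = 70, so its missing entry is 93 − 70 = 23.

d = 9, y = 23, p = 8, n = 22, x = 18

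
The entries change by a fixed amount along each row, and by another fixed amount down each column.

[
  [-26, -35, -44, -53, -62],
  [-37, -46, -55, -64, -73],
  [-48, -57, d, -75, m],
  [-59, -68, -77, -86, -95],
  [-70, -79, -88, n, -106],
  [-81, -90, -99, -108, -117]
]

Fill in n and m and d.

Along each row the entries change by -9 per step; down each column they change by -11.
Row 5: from -70 at column 1, stepping by -9 to column 4 gives -97.
Row 3: from -48 at column 1, stepping by -9 to column 5 gives -84.
Row 3: from -48 at column 1, stepping by -9 to column 3 gives -66.

n = -97, m = -84, d = -66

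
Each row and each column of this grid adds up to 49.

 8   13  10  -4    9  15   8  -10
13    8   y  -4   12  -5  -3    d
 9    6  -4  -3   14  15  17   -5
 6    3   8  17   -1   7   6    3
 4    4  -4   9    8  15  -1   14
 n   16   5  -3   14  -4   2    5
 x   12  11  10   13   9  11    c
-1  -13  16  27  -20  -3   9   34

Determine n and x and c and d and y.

Column 3 has 10 − 4 + 8 − 4 + 5 + 11 + 16 = 42; the blank must be 49 − 42 = 7.
Row 2 has 13 + 8 + 7 − 4 + 12 − 5 − 3 = 28; the blank must be 49 − 28 = 21.
Column 8 has -10 + 21 − 5 + 3 + 14 + 5 + 34 = 62; the blank must be 49 − 62 = -13.
Row 6 has 16 + 5 − 3 + 14 − 4 + 2 + 5 = 35; the blank must be 49 − 35 = 14.
Row 7 has 12 + 11 + 10 + 13 + 9 + 11 − 13 = 53; the blank must be 49 − 53 = -4.

n = 14, x = -4, c = -13, d = 21, y = 7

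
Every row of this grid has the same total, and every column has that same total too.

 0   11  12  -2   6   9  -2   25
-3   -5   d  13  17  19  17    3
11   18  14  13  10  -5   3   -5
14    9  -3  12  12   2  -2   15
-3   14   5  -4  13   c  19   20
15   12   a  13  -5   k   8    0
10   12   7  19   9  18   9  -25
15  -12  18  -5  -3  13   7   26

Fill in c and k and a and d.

c = -5, k = 8, a = 8, d = -2

Rows 1 and 3 both sum to 59, so that's the common total.
The known cells in row 2 total 61, leaving 59 − 61 = -2 for the blank.
The known cells in row 5 total 64, leaving 59 − 64 = -5 for the blank.
The known cells in column 6 total 51, leaving 59 − 51 = 8 for the blank.
The known cells in row 6 total 51, leaving 59 − 51 = 8 for the blank.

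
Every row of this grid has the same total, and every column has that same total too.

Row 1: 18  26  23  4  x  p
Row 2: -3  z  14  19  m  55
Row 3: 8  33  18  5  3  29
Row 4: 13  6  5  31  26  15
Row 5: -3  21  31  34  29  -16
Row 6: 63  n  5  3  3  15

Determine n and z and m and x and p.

Rows 3 and 4 both sum to 96, so that's the common total.
Row 6 has 63 + 5 + 3 + 3 + 15 = 89; the blank must be 96 − 89 = 7.
Column 2 has 26 + 33 + 6 + 21 + 7 = 93; the blank must be 96 − 93 = 3.
Row 2 has -3 + 3 + 14 + 19 + 55 = 88; the blank must be 96 − 88 = 8.
Column 5 has 8 + 3 + 26 + 29 + 3 = 69; the blank must be 96 − 69 = 27.
Row 1 has 18 + 26 + 23 + 4 + 27 = 98; the blank must be 96 − 98 = -2.

n = 7, z = 3, m = 8, x = 27, p = -2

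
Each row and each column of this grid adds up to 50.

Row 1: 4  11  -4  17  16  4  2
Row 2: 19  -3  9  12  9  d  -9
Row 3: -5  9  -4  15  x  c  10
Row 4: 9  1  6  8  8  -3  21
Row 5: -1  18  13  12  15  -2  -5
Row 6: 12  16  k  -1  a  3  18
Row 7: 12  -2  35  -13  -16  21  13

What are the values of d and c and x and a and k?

The known cells in row 2 total 37, leaving 50 − 37 = 13 for the blank.
The known cells in column 6 total 36, leaving 50 − 36 = 14 for the blank.
The known cells in row 3 total 39, leaving 50 − 39 = 11 for the blank.
The known cells in column 5 total 43, leaving 50 − 43 = 7 for the blank.
The known cells in row 6 total 55, leaving 50 − 55 = -5 for the blank.

d = 13, c = 14, x = 11, a = 7, k = -5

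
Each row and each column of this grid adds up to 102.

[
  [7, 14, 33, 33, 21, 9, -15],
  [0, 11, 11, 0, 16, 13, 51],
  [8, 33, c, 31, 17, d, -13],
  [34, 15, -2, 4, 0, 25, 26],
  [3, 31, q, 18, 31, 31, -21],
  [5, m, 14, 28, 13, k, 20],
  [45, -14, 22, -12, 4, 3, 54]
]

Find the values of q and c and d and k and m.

The known cells in column 2 total 90, leaving 102 − 90 = 12 for the blank.
The known cells in row 6 total 92, leaving 102 − 92 = 10 for the blank.
The known cells in row 5 total 93, leaving 102 − 93 = 9 for the blank.
The known cells in column 3 total 87, leaving 102 − 87 = 15 for the blank.
The known cells in row 3 total 91, leaving 102 − 91 = 11 for the blank.

q = 9, c = 15, d = 11, k = 10, m = 12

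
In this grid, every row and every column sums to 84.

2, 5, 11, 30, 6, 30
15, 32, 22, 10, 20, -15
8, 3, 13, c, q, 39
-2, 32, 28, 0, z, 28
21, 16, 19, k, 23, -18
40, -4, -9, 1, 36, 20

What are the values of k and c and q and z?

Row 4 has -2 + 32 + 28 + 0 + 28 = 86; the blank must be 84 − 86 = -2.
Column 5 has 6 + 20 − 2 + 23 + 36 = 83; the blank must be 84 − 83 = 1.
Row 3 has 8 + 3 + 13 + 1 + 39 = 64; the blank must be 84 − 64 = 20.
Row 5 has 21 + 16 + 19 + 23 − 18 = 61; the blank must be 84 − 61 = 23.

k = 23, c = 20, q = 1, z = -2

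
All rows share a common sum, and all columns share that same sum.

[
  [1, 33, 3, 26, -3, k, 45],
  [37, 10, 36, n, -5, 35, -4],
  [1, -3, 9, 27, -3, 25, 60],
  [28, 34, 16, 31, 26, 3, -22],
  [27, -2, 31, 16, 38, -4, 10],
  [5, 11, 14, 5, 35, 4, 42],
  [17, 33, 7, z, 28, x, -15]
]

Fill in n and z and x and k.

Rows 3 and 4 both sum to 116, so that's the common total.
The known cells in row 2 total 109, leaving 116 − 109 = 7 for the blank.
The known cells in column 4 total 112, leaving 116 − 112 = 4 for the blank.
The known cells in row 7 total 74, leaving 116 − 74 = 42 for the blank.
The known cells in row 1 total 105, leaving 116 − 105 = 11 for the blank.

n = 7, z = 4, x = 42, k = 11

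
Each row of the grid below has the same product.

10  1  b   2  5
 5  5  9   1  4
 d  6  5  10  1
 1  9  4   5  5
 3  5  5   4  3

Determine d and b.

Rows 4 and 5 each multiply to 900, so every row has product 900.
Row 3: 6×5×10×1 = 300, so the missing entry is 900 ÷ 300 = 3.
Row 1: 10×1×2×5 = 100, so the missing entry is 900 ÷ 100 = 9.

d = 3, b = 9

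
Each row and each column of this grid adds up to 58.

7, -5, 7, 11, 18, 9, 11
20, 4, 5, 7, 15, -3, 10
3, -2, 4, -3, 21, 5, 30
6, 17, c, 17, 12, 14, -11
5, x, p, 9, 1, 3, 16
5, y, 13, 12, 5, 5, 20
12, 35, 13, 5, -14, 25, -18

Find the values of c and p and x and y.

Row 4: 6 + 17 + 17 + 12 + 14 − 11 = 55, so its missing entry is 58 − 55 = 3.
Row 6: 5 + 13 + 12 + 5 + 5 + 20 = 60, so its missing entry is 58 − 60 = -2.
Column 2: -5 + 4 − 2 + 17 − 2 + 35 = 47, so its missing entry is 58 − 47 = 11.
Row 5: 5 + 11 + 9 + 1 + 3 + 16 = 45, so its missing entry is 58 − 45 = 13.

c = 3, p = 13, x = 11, y = -2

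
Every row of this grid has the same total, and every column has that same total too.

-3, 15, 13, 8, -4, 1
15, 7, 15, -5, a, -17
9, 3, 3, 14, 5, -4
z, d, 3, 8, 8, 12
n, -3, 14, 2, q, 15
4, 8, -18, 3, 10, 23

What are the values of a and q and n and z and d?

a = 15, q = -4, n = 6, z = -1, d = 0

Rows 1 and 3 both sum to 30, so that's the common total.
Column 2: 15 + 7 + 3 − 3 + 8 = 30, so its missing entry is 30 − 30 = 0.
Row 2: 15 + 7 + 15 − 5 − 17 = 15, so its missing entry is 30 − 15 = 15.
Column 5: -4 + 15 + 5 + 8 + 10 = 34, so its missing entry is 30 − 34 = -4.
Row 5: -3 + 14 + 2 − 4 + 15 = 24, so its missing entry is 30 − 24 = 6.
Row 4: 0 + 3 + 8 + 8 + 12 = 31, so its missing entry is 30 − 31 = -1.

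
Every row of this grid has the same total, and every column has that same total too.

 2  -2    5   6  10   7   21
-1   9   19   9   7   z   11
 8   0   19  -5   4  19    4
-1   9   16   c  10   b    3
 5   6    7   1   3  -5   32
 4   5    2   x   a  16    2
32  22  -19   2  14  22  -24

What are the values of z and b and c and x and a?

Rows 1 and 3 both sum to 49, so that's the common total.
The known cells in row 2 total 54, leaving 49 − 54 = -5 for the blank.
The known cells in column 5 total 48, leaving 49 − 48 = 1 for the blank.
The known cells in row 6 total 30, leaving 49 − 30 = 19 for the blank.
The known cells in column 4 total 32, leaving 49 − 32 = 17 for the blank.
The known cells in row 4 total 54, leaving 49 − 54 = -5 for the blank.

z = -5, b = -5, c = 17, x = 19, a = 1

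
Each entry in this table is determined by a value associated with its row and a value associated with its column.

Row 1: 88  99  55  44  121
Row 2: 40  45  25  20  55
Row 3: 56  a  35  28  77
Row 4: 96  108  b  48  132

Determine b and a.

b = 60, a = 63

Each row is a constant multiple of every other row — this is a multiplication table with the headers hidden.
Row 4 is 132/121 = 12/11 times row 1, so its entry in column 3 is 55 × 12/11 = 60.
Row 3 is 77/121 = 7/11 times row 1, so its entry in column 2 is 99 × 7/11 = 63.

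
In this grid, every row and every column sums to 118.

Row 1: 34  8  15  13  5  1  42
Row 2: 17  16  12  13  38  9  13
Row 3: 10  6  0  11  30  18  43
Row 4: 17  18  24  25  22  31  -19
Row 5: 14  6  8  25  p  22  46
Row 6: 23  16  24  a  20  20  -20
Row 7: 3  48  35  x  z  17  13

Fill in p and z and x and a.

Row 5 has 14 + 6 + 8 + 25 + 22 + 46 = 121; the blank must be 118 − 121 = -3.
Row 6 has 23 + 16 + 24 + 20 + 20 − 20 = 83; the blank must be 118 − 83 = 35.
Column 4 has 13 + 13 + 11 + 25 + 25 + 35 = 122; the blank must be 118 − 122 = -4.
Row 7 has 3 + 48 + 35 − 4 + 17 + 13 = 112; the blank must be 118 − 112 = 6.

p = -3, z = 6, x = -4, a = 35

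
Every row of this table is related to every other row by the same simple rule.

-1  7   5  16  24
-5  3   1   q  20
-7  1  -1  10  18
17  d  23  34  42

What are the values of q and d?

The difference between any two rows is the same in every column — this is an addition table with the headers hidden.
Row 2 minus row 1 is 1 − 5 = -4, so its entry in column 4 is 16 + (-4) = 12.
Row 4 minus row 1 is 23 − 5 = 18, so its entry in column 2 is 7 + 18 = 25.

q = 12, d = 25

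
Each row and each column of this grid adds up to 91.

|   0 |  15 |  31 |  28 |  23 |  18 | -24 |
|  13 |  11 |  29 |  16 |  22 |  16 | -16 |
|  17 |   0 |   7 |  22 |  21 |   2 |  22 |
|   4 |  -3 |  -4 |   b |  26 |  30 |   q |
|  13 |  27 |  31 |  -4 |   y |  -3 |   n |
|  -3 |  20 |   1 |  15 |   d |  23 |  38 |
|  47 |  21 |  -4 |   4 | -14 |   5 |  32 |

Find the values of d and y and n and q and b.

Row 6: -3 + 20 + 1 + 15 + 23 + 38 = 94, so its missing entry is 91 − 94 = -3.
Column 5: 23 + 22 + 21 + 26 − 3 − 14 = 75, so its missing entry is 91 − 75 = 16.
Row 5: 13 + 27 + 31 − 4 + 16 − 3 = 80, so its missing entry is 91 − 80 = 11.
Column 4: 28 + 16 + 22 − 4 + 15 + 4 = 81, so its missing entry is 91 − 81 = 10.
Row 4: 4 − 3 − 4 + 10 + 26 + 30 = 63, so its missing entry is 91 − 63 = 28.

d = -3, y = 16, n = 11, q = 28, b = 10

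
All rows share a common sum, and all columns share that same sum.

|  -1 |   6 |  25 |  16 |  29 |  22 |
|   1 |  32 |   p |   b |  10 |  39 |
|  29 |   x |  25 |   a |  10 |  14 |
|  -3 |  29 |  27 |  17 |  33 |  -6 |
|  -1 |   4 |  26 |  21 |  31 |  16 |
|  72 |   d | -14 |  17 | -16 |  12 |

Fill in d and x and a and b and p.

Rows 1 and 4 both sum to 97, so that's the common total.
Column 3 has 25 + 25 + 27 + 26 − 14 = 89; the blank must be 97 − 89 = 8.
Row 6 has 72 − 14 + 17 − 16 + 12 = 71; the blank must be 97 − 71 = 26.
Column 2 has 6 + 32 + 29 + 4 + 26 = 97; the blank must be 97 − 97 = 0.
Row 3 has 29 + 0 + 25 + 10 + 14 = 78; the blank must be 97 − 78 = 19.
Row 2 has 1 + 32 + 8 + 10 + 39 = 90; the blank must be 97 − 90 = 7.

d = 26, x = 0, a = 19, b = 7, p = 8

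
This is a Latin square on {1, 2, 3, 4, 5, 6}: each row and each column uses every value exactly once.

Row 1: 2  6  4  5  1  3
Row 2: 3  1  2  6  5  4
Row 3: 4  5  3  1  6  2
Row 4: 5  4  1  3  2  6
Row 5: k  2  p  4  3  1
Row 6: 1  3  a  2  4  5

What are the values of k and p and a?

k = 6, p = 5, a = 6

At (row 5, col 1): column 1 already has {1, 2, 3, 4, 5}, so the value is 6.
For row 5, column 3: row 5 already has {1, 2, 3, 4, 6}; that leaves 5.
Cell (6,3): row 6 already has {1, 2, 3, 4, 5} → 6.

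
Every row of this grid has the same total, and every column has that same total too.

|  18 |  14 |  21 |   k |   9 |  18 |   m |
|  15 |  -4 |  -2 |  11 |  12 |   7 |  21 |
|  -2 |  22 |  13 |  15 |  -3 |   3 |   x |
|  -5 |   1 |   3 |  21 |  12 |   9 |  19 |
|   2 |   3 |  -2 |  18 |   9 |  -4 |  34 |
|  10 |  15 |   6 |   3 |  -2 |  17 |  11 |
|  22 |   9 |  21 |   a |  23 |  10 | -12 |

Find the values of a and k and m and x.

Rows 2 and 4 both sum to 60, so that's the common total.
Row 7: 22 + 9 + 21 + 23 + 10 − 12 = 73, so its missing entry is 60 − 73 = -13.
Row 3: -2 + 22 + 13 + 15 − 3 + 3 = 48, so its missing entry is 60 − 48 = 12.
Column 7: 21 + 12 + 19 + 34 + 11 − 12 = 85, so its missing entry is 60 − 85 = -25.
Row 1: 18 + 14 + 21 + 9 + 18 − 25 = 55, so its missing entry is 60 − 55 = 5.

a = -13, k = 5, m = -25, x = 12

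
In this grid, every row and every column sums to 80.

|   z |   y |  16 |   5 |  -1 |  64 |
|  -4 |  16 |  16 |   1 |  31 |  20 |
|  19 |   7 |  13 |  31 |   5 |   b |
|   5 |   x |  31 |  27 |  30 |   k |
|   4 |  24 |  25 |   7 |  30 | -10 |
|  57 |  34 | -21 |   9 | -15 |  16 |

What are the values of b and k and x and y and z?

b = 5, k = -15, x = 2, y = -3, z = -1

Column 1 has -4 + 19 + 5 + 4 + 57 = 81; the blank must be 80 − 81 = -1.
Row 1 has -1 + 16 + 5 − 1 + 64 = 83; the blank must be 80 − 83 = -3.
Column 2 has -3 + 16 + 7 + 24 + 34 = 78; the blank must be 80 − 78 = 2.
Row 3 has 19 + 7 + 13 + 31 + 5 = 75; the blank must be 80 − 75 = 5.
Row 4 has 5 + 2 + 31 + 27 + 30 = 95; the blank must be 80 − 95 = -15.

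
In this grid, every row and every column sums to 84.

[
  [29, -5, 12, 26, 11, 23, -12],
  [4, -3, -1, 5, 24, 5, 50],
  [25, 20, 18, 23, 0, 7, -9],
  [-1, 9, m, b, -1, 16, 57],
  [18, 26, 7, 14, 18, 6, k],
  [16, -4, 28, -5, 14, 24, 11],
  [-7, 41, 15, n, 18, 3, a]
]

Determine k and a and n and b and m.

The known cells in row 5 total 89, leaving 84 − 89 = -5 for the blank.
The known cells in column 7 total 92, leaving 84 − 92 = -8 for the blank.
The known cells in column 3 total 79, leaving 84 − 79 = 5 for the blank.
The known cells in row 4 total 85, leaving 84 − 85 = -1 for the blank.
The known cells in row 7 total 62, leaving 84 − 62 = 22 for the blank.

k = -5, a = -8, n = 22, b = -1, m = 5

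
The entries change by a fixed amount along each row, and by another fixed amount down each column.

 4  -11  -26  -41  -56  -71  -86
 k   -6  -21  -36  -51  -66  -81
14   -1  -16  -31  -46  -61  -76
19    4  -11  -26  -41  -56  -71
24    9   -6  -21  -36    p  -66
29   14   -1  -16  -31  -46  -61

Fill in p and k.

p = -51, k = 9

Along each row the entries change by -15 per step; down each column they change by 5.
Row 5: from 24 at column 1, stepping by -15 to column 6 gives -51.
Row 2: from -6 at column 2, stepping by -15 to column 1 gives 9.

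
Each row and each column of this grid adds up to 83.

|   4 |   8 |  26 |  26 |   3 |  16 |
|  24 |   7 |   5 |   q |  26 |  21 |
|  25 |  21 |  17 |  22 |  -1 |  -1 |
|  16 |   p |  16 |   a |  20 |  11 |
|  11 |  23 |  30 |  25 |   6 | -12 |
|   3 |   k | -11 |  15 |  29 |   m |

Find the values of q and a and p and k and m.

q = 0, a = -5, p = 25, k = -1, m = 48

Column 6 has 16 + 21 − 1 + 11 − 12 = 35; the blank must be 83 − 35 = 48.
Row 6 has 3 − 11 + 15 + 29 + 48 = 84; the blank must be 83 − 84 = -1.
Column 2 has 8 + 7 + 21 + 23 − 1 = 58; the blank must be 83 − 58 = 25.
Row 4 has 16 + 25 + 16 + 20 + 11 = 88; the blank must be 83 − 88 = -5.
Row 2 has 24 + 7 + 5 + 26 + 21 = 83; the blank must be 83 − 83 = 0.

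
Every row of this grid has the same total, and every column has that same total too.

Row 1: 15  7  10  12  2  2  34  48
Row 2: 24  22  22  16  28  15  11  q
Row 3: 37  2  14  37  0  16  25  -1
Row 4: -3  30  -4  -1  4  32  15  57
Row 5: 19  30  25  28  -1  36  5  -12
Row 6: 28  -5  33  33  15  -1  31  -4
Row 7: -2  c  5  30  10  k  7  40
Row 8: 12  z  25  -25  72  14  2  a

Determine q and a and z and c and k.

q = -8, a = 10, z = 20, c = 24, k = 16

Rows 1 and 3 both sum to 130, so that's the common total.
Column 6 has 2 + 15 + 16 + 32 + 36 − 1 + 14 = 114; the blank must be 130 − 114 = 16.
Row 7 has -2 + 5 + 30 + 10 + 16 + 7 + 40 = 106; the blank must be 130 − 106 = 24.
Column 2 has 7 + 22 + 2 + 30 + 30 − 5 + 24 = 110; the blank must be 130 − 110 = 20.
Row 8 has 12 + 20 + 25 − 25 + 72 + 14 + 2 = 120; the blank must be 130 − 120 = 10.
Row 2 has 24 + 22 + 22 + 16 + 28 + 15 + 11 = 138; the blank must be 130 − 138 = -8.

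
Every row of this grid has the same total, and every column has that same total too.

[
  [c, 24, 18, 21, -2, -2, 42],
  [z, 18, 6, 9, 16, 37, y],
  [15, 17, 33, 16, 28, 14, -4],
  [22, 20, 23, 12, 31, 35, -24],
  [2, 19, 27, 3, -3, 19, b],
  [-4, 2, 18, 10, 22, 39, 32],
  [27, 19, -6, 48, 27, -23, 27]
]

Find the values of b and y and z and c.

Rows 3 and 4 both sum to 119, so that's the common total.
Row 5 has 2 + 19 + 27 + 3 − 3 + 19 = 67; the blank must be 119 − 67 = 52.
Column 7 has 42 − 4 − 24 + 52 + 32 + 27 = 125; the blank must be 119 − 125 = -6.
Row 2 has 18 + 6 + 9 + 16 + 37 − 6 = 80; the blank must be 119 − 80 = 39.
Row 1 has 24 + 18 + 21 − 2 − 2 + 42 = 101; the blank must be 119 − 101 = 18.

b = 52, y = -6, z = 39, c = 18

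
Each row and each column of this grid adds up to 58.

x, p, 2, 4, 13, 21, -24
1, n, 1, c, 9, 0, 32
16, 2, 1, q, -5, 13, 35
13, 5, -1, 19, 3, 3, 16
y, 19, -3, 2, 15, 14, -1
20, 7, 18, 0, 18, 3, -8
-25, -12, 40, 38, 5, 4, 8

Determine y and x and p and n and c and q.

Row 5: 19 − 3 + 2 + 15 + 14 − 1 = 46, so its missing entry is 58 − 46 = 12.
Column 1: 1 + 16 + 13 + 12 + 20 − 25 = 37, so its missing entry is 58 − 37 = 21.
Row 1: 21 + 2 + 4 + 13 + 21 − 24 = 37, so its missing entry is 58 − 37 = 21.
Column 2: 21 + 2 + 5 + 19 + 7 − 12 = 42, so its missing entry is 58 − 42 = 16.
Row 3: 16 + 2 + 1 − 5 + 13 + 35 = 62, so its missing entry is 58 − 62 = -4.
Row 2: 1 + 16 + 1 + 9 + 0 + 32 = 59, so its missing entry is 58 − 59 = -1.

y = 12, x = 21, p = 21, n = 16, c = -1, q = -4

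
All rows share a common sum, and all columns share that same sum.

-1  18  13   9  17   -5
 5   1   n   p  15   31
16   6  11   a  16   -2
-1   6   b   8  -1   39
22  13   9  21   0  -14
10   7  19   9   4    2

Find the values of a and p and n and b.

a = 4, p = 0, n = -1, b = 0

Rows 1 and 5 both sum to 51, so that's the common total.
Row 3: 16 + 6 + 11 + 16 − 2 = 47, so its missing entry is 51 − 47 = 4.
Row 4: -1 + 6 + 8 − 1 + 39 = 51, so its missing entry is 51 − 51 = 0.
Column 3: 13 + 11 + 0 + 9 + 19 = 52, so its missing entry is 51 − 52 = -1.
Row 2: 5 + 1 − 1 + 15 + 31 = 51, so its missing entry is 51 − 51 = 0.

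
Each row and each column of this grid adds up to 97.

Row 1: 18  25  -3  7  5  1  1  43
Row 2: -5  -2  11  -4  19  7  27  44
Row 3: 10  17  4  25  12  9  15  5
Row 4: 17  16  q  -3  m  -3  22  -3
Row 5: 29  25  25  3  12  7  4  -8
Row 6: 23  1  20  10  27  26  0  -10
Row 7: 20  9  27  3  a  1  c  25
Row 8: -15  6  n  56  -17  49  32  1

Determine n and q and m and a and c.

Row 8 has -15 + 6 + 56 − 17 + 49 + 32 + 1 = 112; the blank must be 97 − 112 = -15.
Column 7 has 1 + 27 + 15 + 22 + 4 + 0 + 32 = 101; the blank must be 97 − 101 = -4.
Row 7 has 20 + 9 + 27 + 3 + 1 − 4 + 25 = 81; the blank must be 97 − 81 = 16.
Column 5 has 5 + 19 + 12 + 12 + 27 + 16 − 17 = 74; the blank must be 97 − 74 = 23.
Row 4 has 17 + 16 − 3 + 23 − 3 + 22 − 3 = 69; the blank must be 97 − 69 = 28.

n = -15, q = 28, m = 23, a = 16, c = -4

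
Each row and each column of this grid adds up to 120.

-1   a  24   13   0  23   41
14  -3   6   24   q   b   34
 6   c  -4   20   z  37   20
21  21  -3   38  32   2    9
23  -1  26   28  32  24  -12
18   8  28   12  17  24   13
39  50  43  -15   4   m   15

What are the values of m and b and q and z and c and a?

Row 1 has -1 + 24 + 13 + 0 + 23 + 41 = 100; the blank must be 120 − 100 = 20.
Column 2 has 20 − 3 + 21 − 1 + 8 + 50 = 95; the blank must be 120 − 95 = 25.
Row 3 has 6 + 25 − 4 + 20 + 37 + 20 = 104; the blank must be 120 − 104 = 16.
Row 7 has 39 + 50 + 43 − 15 + 4 + 15 = 136; the blank must be 120 − 136 = -16.
Column 6 has 23 + 37 + 2 + 24 + 24 − 16 = 94; the blank must be 120 − 94 = 26.
Row 2 has 14 − 3 + 6 + 24 + 26 + 34 = 101; the blank must be 120 − 101 = 19.

m = -16, b = 26, q = 19, z = 16, c = 25, a = 20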